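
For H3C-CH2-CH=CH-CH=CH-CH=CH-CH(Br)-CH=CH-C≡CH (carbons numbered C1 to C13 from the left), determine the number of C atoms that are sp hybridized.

2

C1: sp3
C2: sp3
C3: sp2
C4: sp2
C5: sp2
C6: sp2
C7: sp2
C8: sp2
C9: sp3
C10: sp2
C11: sp2
C12: sp ✓
C13: sp ✓
C12, C13 → 2 sp carbons.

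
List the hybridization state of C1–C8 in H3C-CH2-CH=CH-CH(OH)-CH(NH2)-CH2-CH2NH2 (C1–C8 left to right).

C1 sp3, C2 sp3, C3 sp2, C4 sp2, C5 sp3, C6 sp3, C7 sp3, C8 sp3

C1 — 4 σ bonds. Steric number 4, so sp3.
C2 is sp3: 4 σ bonds, 4 electron-density regions.
C3 carries 3 σ bonds, plus one π bond, giving a steric number of 3, so it is sp2.
C4 — 3 σ bonds, plus one π bond. Steric number 3, so sp2.
C5: 4 σ bonds; 4 regions of electron density → sp3.
C6: 4 σ bonds — 4 electron domains, sp3.
C7 carries 4 σ bonds, giving a steric number of 4, so it is sp3.
C8 has 4 σ bonds: steric number 4 → sp3.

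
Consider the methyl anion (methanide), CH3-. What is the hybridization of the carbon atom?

sp^3

Three σ bonds + one lone pair = steric number 4 → sp3, pyramidal.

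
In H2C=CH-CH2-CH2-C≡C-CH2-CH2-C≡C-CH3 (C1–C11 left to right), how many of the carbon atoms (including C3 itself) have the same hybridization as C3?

5

C3 is sp3 (only σ bonds).
C1: sp2
C2: sp2
C3: sp3 ✓
C4: sp3 ✓
C5: sp
C6: sp
C7: sp3 ✓
C8: sp3 ✓
C9: sp
C10: sp
C11: sp3 ✓
5 carbons are sp3.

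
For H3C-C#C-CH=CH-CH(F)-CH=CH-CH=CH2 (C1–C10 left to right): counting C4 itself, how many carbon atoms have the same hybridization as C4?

C4 is sp2 (one π bond).
C1: sp3
C2: sp
C3: sp
C4: sp2 ✓
C5: sp2 ✓
C6: sp3
C7: sp2 ✓
C8: sp2 ✓
C9: sp2 ✓
C10: sp2 ✓
6 carbons are sp2.

6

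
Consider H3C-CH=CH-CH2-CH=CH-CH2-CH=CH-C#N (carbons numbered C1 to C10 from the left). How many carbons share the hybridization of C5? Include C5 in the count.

6

C5 is sp2 (one π bond).
C1: sp3
C2: sp2 ✓
C3: sp2 ✓
C4: sp3
C5: sp2 ✓
C6: sp2 ✓
C7: sp3
C8: sp2 ✓
C9: sp2 ✓
C10: sp
6 carbons are sp2.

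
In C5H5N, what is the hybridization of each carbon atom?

Each carbon atom: 3 σ bonds, plus one π bond — 3 electron domains, sp2.

sp²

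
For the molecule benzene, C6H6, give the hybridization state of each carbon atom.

sp2

Every ring carbon has three σ bonds and contributes one p electron to the aromatic π system.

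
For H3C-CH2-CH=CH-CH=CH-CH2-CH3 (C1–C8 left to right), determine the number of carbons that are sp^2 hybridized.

C1: sp3
C2: sp3
C3: sp2 ✓
C4: sp2 ✓
C5: sp2 ✓
C6: sp2 ✓
C7: sp3
C8: sp3
C3, C4, C5, C6 → 4 sp2 carbons.

4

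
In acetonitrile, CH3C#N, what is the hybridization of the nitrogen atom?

sp

N has one σ bond and one lone pair: steric number 2 → sp.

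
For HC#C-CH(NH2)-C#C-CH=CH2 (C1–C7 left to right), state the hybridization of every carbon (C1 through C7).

C1 sp, C2 sp, C3 sp3, C4 sp, C5 sp, C6 sp2, C7 sp2

C1: 2 σ bonds, plus two π bonds — 2 electron domains, sp.
C2 (2 σ bonds, plus two π bonds) has steric number 2: sp.
C3 is sp3: 4 σ bonds, 4 electron-density regions.
C4: 2 σ bonds, plus two π bonds; 2 regions of electron density → sp.
C5 carries 2 σ bonds, plus two π bonds, giving a steric number of 2, so it is sp.
C6 — 3 σ bonds, plus one π bond. Steric number 3, so sp2.
C7 is sp2: 3 σ bonds, plus one π bond, 3 electron-density regions.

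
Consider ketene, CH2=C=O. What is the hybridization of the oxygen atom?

sp^2

The oxygen atom carries 1 σ bond and 2 lone pairs, plus one π bond, giving a steric number of 3, so it is sp2.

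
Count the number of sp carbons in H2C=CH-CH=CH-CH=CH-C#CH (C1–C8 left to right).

2

C1: sp2
C2: sp2
C3: sp2
C4: sp2
C5: sp2
C6: sp2
C7: sp ✓
C8: sp ✓
C7, C8 → 2 sp carbons.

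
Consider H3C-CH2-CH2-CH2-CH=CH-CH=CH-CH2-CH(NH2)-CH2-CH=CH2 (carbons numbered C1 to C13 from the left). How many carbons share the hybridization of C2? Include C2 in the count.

7

C2 is sp3 (only σ bonds).
C1: sp3 ✓
C2: sp3 ✓
C3: sp3 ✓
C4: sp3 ✓
C5: sp2
C6: sp2
C7: sp2
C8: sp2
C9: sp3 ✓
C10: sp3 ✓
C11: sp3 ✓
C12: sp2
C13: sp2
7 carbons are sp3.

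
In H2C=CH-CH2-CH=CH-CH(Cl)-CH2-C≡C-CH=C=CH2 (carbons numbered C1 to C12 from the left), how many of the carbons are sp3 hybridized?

C1: sp2
C2: sp2
C3: sp3 ✓
C4: sp2
C5: sp2
C6: sp3 ✓
C7: sp3 ✓
C8: sp
C9: sp
C10: sp2
C11: sp
C12: sp2
C3, C6, C7 → 3 sp3 carbons.

3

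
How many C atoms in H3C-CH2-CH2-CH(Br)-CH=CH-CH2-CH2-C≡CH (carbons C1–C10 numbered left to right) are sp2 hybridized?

2

C1: sp3
C2: sp3
C3: sp3
C4: sp3
C5: sp2 ✓
C6: sp2 ✓
C7: sp3
C8: sp3
C9: sp
C10: sp
C5, C6 → 2 sp2 carbons.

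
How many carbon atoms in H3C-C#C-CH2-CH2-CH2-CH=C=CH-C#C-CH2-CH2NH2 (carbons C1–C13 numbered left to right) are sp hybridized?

5

C1: sp3
C2: sp ✓
C3: sp ✓
C4: sp3
C5: sp3
C6: sp3
C7: sp2
C8: sp ✓
C9: sp2
C10: sp ✓
C11: sp ✓
C12: sp3
C13: sp3
C2, C3, C8, C10, C11 → 5 sp carbons.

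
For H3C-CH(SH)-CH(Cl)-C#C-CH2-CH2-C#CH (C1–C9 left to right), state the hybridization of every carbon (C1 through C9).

C1 is sp3: 4 σ bonds, 4 electron-density regions.
C2 has 4 σ bonds: steric number 4 → sp3.
C3 is sp3: 4 σ bonds, 4 electron-density regions.
C4: 2 σ bonds, plus two π bonds; 2 regions of electron density → sp.
C5 is sp: 2 σ bonds, plus two π bonds, 2 electron-density regions.
C6 — 4 σ bonds. Steric number 4, so sp3.
C7: 4 σ bonds — 4 electron domains, sp3.
C8 has 2 σ bonds, plus two π bonds: steric number 2 → sp.
C9 has 2 σ bonds, plus two π bonds: steric number 2 → sp.

C1 sp3, C2 sp3, C3 sp3, C4 sp, C5 sp, C6 sp3, C7 sp3, C8 sp, C9 sp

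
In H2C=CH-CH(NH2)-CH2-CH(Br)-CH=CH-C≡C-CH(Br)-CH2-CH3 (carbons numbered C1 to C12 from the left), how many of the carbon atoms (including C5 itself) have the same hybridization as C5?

6

C5 is sp3 (only σ bonds).
C1: sp2
C2: sp2
C3: sp3 ✓
C4: sp3 ✓
C5: sp3 ✓
C6: sp2
C7: sp2
C8: sp
C9: sp
C10: sp3 ✓
C11: sp3 ✓
C12: sp3 ✓
6 carbons are sp3.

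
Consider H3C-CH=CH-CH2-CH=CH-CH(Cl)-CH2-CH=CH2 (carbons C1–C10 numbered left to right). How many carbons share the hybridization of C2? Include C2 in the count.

6

C2 is sp2 (one π bond).
C1: sp3
C2: sp2 ✓
C3: sp2 ✓
C4: sp3
C5: sp2 ✓
C6: sp2 ✓
C7: sp3
C8: sp3
C9: sp2 ✓
C10: sp2 ✓
6 carbons are sp2.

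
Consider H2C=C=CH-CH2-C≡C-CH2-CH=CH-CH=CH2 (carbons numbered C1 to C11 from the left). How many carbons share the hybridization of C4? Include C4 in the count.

2

C4 is sp3 (only σ bonds).
C1: sp2
C2: sp
C3: sp2
C4: sp3 ✓
C5: sp
C6: sp
C7: sp3 ✓
C8: sp2
C9: sp2
C10: sp2
C11: sp2
2 carbons are sp3.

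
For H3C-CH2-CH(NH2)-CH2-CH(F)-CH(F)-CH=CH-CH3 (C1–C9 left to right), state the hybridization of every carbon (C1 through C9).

C1 sp3, C2 sp3, C3 sp3, C4 sp3, C5 sp3, C6 sp3, C7 sp2, C8 sp2, C9 sp3

C1 is sp3: 4 σ bonds, 4 electron-density regions.
C2: 4 σ bonds; 4 regions of electron density → sp3.
C3 carries 4 σ bonds, giving a steric number of 4, so it is sp3.
C4 carries 4 σ bonds, giving a steric number of 4, so it is sp3.
C5: 4 σ bonds; 4 regions of electron density → sp3.
C6 carries 4 σ bonds, giving a steric number of 4, so it is sp3.
C7: 3 σ bonds, plus one π bond — 3 electron domains, sp2.
C8: 3 σ bonds, plus one π bond — 3 electron domains, sp2.
C9 carries 4 σ bonds, giving a steric number of 4, so it is sp3.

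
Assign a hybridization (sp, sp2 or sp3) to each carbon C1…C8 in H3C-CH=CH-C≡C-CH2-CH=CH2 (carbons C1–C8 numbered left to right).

C1 carries 4 σ bonds, giving a steric number of 4, so it is sp3.
C2 is sp2: 3 σ bonds, plus one π bond, 3 electron-density regions.
C3 carries 3 σ bonds, plus one π bond, giving a steric number of 3, so it is sp2.
C4 carries 2 σ bonds, plus two π bonds, giving a steric number of 2, so it is sp.
C5 is sp: 2 σ bonds, plus two π bonds, 2 electron-density regions.
C6 (4 σ bonds) has steric number 4: sp3.
C7: 3 σ bonds, plus one π bond; 3 regions of electron density → sp2.
C8 carries 3 σ bonds, plus one π bond, giving a steric number of 3, so it is sp2.

C1 sp3, C2 sp2, C3 sp2, C4 sp, C5 sp, C6 sp3, C7 sp2, C8 sp2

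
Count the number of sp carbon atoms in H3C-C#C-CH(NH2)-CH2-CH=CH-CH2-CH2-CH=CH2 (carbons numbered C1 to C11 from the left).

2

C1: sp3
C2: sp ✓
C3: sp ✓
C4: sp3
C5: sp3
C6: sp2
C7: sp2
C8: sp3
C9: sp3
C10: sp2
C11: sp2
C2, C3 → 2 sp carbons.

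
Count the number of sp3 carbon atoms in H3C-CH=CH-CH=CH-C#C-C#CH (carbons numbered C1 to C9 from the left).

1

C1: sp3 ✓
C2: sp2
C3: sp2
C4: sp2
C5: sp2
C6: sp
C7: sp
C8: sp
C9: sp
C1 → 1 sp3 carbon.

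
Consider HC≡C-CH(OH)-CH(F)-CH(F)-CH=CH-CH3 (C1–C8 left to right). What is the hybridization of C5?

C5: 4 σ bonds — 4 electron domains, sp3.

sp^3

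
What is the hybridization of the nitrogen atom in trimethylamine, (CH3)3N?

sp^3

The nitrogen atom has 3 σ bonds and 1 lone pair: steric number 4 → sp3.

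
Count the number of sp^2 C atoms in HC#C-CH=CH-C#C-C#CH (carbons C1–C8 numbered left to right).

C1: sp
C2: sp
C3: sp2 ✓
C4: sp2 ✓
C5: sp
C6: sp
C7: sp
C8: sp
C3, C4 → 2 sp2 carbons.

2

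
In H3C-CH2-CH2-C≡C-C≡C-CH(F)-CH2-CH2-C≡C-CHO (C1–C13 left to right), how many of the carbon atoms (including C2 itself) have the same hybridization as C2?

C2 is sp3 (only σ bonds).
C1: sp3 ✓
C2: sp3 ✓
C3: sp3 ✓
C4: sp
C5: sp
C6: sp
C7: sp
C8: sp3 ✓
C9: sp3 ✓
C10: sp3 ✓
C11: sp
C12: sp
C13: sp2
6 carbons are sp3.

6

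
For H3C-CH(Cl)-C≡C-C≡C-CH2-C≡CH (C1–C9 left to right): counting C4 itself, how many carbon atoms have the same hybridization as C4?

6

C4 is sp (two π bonds).
C1: sp3
C2: sp3
C3: sp ✓
C4: sp ✓
C5: sp ✓
C6: sp ✓
C7: sp3
C8: sp ✓
C9: sp ✓
6 carbons are sp.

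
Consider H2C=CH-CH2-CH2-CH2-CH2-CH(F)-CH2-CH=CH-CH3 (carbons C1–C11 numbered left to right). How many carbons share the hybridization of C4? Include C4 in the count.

7

C4 is sp3 (only σ bonds).
C1: sp2
C2: sp2
C3: sp3 ✓
C4: sp3 ✓
C5: sp3 ✓
C6: sp3 ✓
C7: sp3 ✓
C8: sp3 ✓
C9: sp2
C10: sp2
C11: sp3 ✓
7 carbons are sp3.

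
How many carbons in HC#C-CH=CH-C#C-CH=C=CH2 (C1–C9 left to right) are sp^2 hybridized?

4

C1: sp
C2: sp
C3: sp2 ✓
C4: sp2 ✓
C5: sp
C6: sp
C7: sp2 ✓
C8: sp
C9: sp2 ✓
C3, C4, C7, C9 → 4 sp2 carbons.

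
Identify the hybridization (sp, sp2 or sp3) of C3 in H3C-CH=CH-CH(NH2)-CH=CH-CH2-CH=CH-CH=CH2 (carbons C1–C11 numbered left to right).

C3 (3 σ bonds, plus one π bond) has steric number 3: sp2.

sp2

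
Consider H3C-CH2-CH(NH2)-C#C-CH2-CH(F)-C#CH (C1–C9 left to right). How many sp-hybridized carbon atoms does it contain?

C1: sp3
C2: sp3
C3: sp3
C4: sp ✓
C5: sp ✓
C6: sp3
C7: sp3
C8: sp ✓
C9: sp ✓
C4, C5, C8, C9 → 4 sp carbons.

4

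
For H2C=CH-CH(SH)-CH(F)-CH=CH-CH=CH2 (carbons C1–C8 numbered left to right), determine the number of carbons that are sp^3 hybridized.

C1: sp2
C2: sp2
C3: sp3 ✓
C4: sp3 ✓
C5: sp2
C6: sp2
C7: sp2
C8: sp2
C3, C4 → 2 sp3 carbons.

2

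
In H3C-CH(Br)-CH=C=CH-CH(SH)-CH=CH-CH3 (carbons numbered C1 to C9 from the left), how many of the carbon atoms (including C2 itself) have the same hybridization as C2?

C2 is sp3 (only σ bonds).
C1: sp3 ✓
C2: sp3 ✓
C3: sp2
C4: sp
C5: sp2
C6: sp3 ✓
C7: sp2
C8: sp2
C9: sp3 ✓
4 carbons are sp3.

4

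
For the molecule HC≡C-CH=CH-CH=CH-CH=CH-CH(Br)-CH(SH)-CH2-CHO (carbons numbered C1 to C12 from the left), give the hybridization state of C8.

sp^2

C8: 3 σ bonds, plus one π bond — 3 electron domains, sp2.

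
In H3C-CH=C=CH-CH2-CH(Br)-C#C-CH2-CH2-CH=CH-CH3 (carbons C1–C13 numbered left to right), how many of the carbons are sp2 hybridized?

4

C1: sp3
C2: sp2 ✓
C3: sp
C4: sp2 ✓
C5: sp3
C6: sp3
C7: sp
C8: sp
C9: sp3
C10: sp3
C11: sp2 ✓
C12: sp2 ✓
C13: sp3
C2, C4, C11, C12 → 4 sp2 carbons.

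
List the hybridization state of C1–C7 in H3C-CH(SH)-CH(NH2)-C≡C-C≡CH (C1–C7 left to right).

C1 carries 4 σ bonds, giving a steric number of 4, so it is sp3.
C2: 4 σ bonds; 4 regions of electron density → sp3.
C3: 4 σ bonds — 4 electron domains, sp3.
C4 has 2 σ bonds, plus two π bonds: steric number 2 → sp.
C5 is sp: 2 σ bonds, plus two π bonds, 2 electron-density regions.
C6 — 2 σ bonds, plus two π bonds. Steric number 2, so sp.
C7 has 2 σ bonds, plus two π bonds: steric number 2 → sp.

C1 sp3, C2 sp3, C3 sp3, C4 sp, C5 sp, C6 sp, C7 sp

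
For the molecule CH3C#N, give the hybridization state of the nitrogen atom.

sp

N has one σ bond and one lone pair: steric number 2 → sp.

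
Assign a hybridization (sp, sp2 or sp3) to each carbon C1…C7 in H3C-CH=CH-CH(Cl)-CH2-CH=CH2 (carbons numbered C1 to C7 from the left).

C1 sp3, C2 sp2, C3 sp2, C4 sp3, C5 sp3, C6 sp2, C7 sp2

C1: 4 σ bonds — 4 electron domains, sp3.
C2: 3 σ bonds, plus one π bond; 3 regions of electron density → sp2.
C3 has 3 σ bonds, plus one π bond: steric number 3 → sp2.
C4 carries 4 σ bonds, giving a steric number of 4, so it is sp3.
C5 — 4 σ bonds. Steric number 4, so sp3.
C6 carries 3 σ bonds, plus one π bond, giving a steric number of 3, so it is sp2.
C7 is sp2: 3 σ bonds, plus one π bond, 3 electron-density regions.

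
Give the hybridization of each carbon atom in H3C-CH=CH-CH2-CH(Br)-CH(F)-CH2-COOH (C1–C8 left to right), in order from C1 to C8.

C1 sp3, C2 sp2, C3 sp2, C4 sp3, C5 sp3, C6 sp3, C7 sp3, C8 sp2

C1: 4 σ bonds — 4 electron domains, sp3.
C2 — 3 σ bonds, plus one π bond. Steric number 3, so sp2.
C3 is sp2: 3 σ bonds, plus one π bond, 3 electron-density regions.
C4 — 4 σ bonds. Steric number 4, so sp3.
C5: 4 σ bonds; 4 regions of electron density → sp3.
C6 — 4 σ bonds. Steric number 4, so sp3.
C7 (4 σ bonds) has steric number 4: sp3.
C8 carries 3 σ bonds, plus one π bond, giving a steric number of 3, so it is sp2.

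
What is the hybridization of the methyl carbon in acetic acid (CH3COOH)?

sp^3

The methyl carbon — 4 σ bonds. Steric number 4, so sp3.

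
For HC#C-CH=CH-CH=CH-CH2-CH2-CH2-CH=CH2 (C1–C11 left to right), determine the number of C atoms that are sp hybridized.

2

C1: sp ✓
C2: sp ✓
C3: sp2
C4: sp2
C5: sp2
C6: sp2
C7: sp3
C8: sp3
C9: sp3
C10: sp2
C11: sp2
C1, C2 → 2 sp carbons.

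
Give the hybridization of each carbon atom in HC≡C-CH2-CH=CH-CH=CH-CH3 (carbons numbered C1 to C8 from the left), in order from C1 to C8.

C1 sp, C2 sp, C3 sp3, C4 sp2, C5 sp2, C6 sp2, C7 sp2, C8 sp3

C1 carries 2 σ bonds, plus two π bonds, giving a steric number of 2, so it is sp.
C2 — 2 σ bonds, plus two π bonds. Steric number 2, so sp.
C3 has 4 σ bonds: steric number 4 → sp3.
C4 has 3 σ bonds, plus one π bond: steric number 3 → sp2.
C5 is sp2: 3 σ bonds, plus one π bond, 3 electron-density regions.
C6 is sp2: 3 σ bonds, plus one π bond, 3 electron-density regions.
C7 carries 3 σ bonds, plus one π bond, giving a steric number of 3, so it is sp2.
C8 — 4 σ bonds. Steric number 4, so sp3.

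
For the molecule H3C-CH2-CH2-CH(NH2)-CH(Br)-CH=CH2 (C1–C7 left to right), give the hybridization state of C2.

C2: 4 σ bonds; 4 regions of electron density → sp3.

sp3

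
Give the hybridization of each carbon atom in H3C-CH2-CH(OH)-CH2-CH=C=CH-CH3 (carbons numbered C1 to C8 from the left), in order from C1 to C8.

C1 sp3, C2 sp3, C3 sp3, C4 sp3, C5 sp2, C6 sp, C7 sp2, C8 sp3

C1 — 4 σ bonds. Steric number 4, so sp3.
C2 is sp3: 4 σ bonds, 4 electron-density regions.
C3: 4 σ bonds; 4 regions of electron density → sp3.
C4: 4 σ bonds; 4 regions of electron density → sp3.
C5 (3 σ bonds, plus one π bond) has steric number 3: sp2.
C6 (2 σ bonds, plus two π bonds) has steric number 2: sp.
C7 has 3 σ bonds, plus one π bond: steric number 3 → sp2.
C8 carries 4 σ bonds, giving a steric number of 4, so it is sp3.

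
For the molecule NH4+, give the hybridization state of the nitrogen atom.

sp3

Four σ bonds, no lone pair → sp3, tetrahedral.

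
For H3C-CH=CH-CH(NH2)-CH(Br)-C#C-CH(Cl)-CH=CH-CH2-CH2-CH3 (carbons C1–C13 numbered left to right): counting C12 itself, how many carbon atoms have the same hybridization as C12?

C12 is sp3 (only σ bonds).
C1: sp3 ✓
C2: sp2
C3: sp2
C4: sp3 ✓
C5: sp3 ✓
C6: sp
C7: sp
C8: sp3 ✓
C9: sp2
C10: sp2
C11: sp3 ✓
C12: sp3 ✓
C13: sp3 ✓
7 carbons are sp3.

7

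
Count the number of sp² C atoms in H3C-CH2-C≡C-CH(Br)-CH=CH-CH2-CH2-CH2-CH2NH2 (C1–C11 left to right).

C1: sp3
C2: sp3
C3: sp
C4: sp
C5: sp3
C6: sp2 ✓
C7: sp2 ✓
C8: sp3
C9: sp3
C10: sp3
C11: sp3
C6, C7 → 2 sp2 carbons.

2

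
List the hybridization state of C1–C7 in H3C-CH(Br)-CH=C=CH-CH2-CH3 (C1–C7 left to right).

C1 has 4 σ bonds: steric number 4 → sp3.
C2 — 4 σ bonds. Steric number 4, so sp3.
C3: 3 σ bonds, plus one π bond; 3 regions of electron density → sp2.
C4 carries 2 σ bonds, plus two π bonds, giving a steric number of 2, so it is sp.
C5: 3 σ bonds, plus one π bond; 3 regions of electron density → sp2.
C6 is sp3: 4 σ bonds, 4 electron-density regions.
C7 (4 σ bonds) has steric number 4: sp3.

C1 sp3, C2 sp3, C3 sp2, C4 sp, C5 sp2, C6 sp3, C7 sp3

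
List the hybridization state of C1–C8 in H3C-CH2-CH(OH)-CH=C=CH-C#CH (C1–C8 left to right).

C1 sp3, C2 sp3, C3 sp3, C4 sp2, C5 sp, C6 sp2, C7 sp, C8 sp

C1 is sp3: 4 σ bonds, 4 electron-density regions.
C2 carries 4 σ bonds, giving a steric number of 4, so it is sp3.
C3: 4 σ bonds — 4 electron domains, sp3.
C4: 3 σ bonds, plus one π bond — 3 electron domains, sp2.
C5: 2 σ bonds, plus two π bonds; 2 regions of electron density → sp.
C6: 3 σ bonds, plus one π bond — 3 electron domains, sp2.
C7: 2 σ bonds, plus two π bonds; 2 regions of electron density → sp.
C8 carries 2 σ bonds, plus two π bonds, giving a steric number of 2, so it is sp.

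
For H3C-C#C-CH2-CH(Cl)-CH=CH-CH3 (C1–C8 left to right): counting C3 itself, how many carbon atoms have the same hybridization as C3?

C3 is sp (two π bonds).
C1: sp3
C2: sp ✓
C3: sp ✓
C4: sp3
C5: sp3
C6: sp2
C7: sp2
C8: sp3
2 carbons are sp.

2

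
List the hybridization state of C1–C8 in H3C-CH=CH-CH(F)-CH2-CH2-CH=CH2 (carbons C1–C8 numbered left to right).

C1 sp3, C2 sp2, C3 sp2, C4 sp3, C5 sp3, C6 sp3, C7 sp2, C8 sp2

C1 carries 4 σ bonds, giving a steric number of 4, so it is sp3.
C2: 3 σ bonds, plus one π bond; 3 regions of electron density → sp2.
C3 — 3 σ bonds, plus one π bond. Steric number 3, so sp2.
C4 (4 σ bonds) has steric number 4: sp3.
C5 (4 σ bonds) has steric number 4: sp3.
C6: 4 σ bonds — 4 electron domains, sp3.
C7: 3 σ bonds, plus one π bond; 3 regions of electron density → sp2.
C8 — 3 σ bonds, plus one π bond. Steric number 3, so sp2.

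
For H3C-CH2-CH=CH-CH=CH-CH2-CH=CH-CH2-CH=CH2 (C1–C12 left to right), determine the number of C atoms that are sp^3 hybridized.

C1: sp3 ✓
C2: sp3 ✓
C3: sp2
C4: sp2
C5: sp2
C6: sp2
C7: sp3 ✓
C8: sp2
C9: sp2
C10: sp3 ✓
C11: sp2
C12: sp2
C1, C2, C7, C10 → 4 sp3 carbons.

4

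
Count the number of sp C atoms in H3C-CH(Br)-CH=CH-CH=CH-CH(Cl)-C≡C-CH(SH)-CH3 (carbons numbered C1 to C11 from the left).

2

C1: sp3
C2: sp3
C3: sp2
C4: sp2
C5: sp2
C6: sp2
C7: sp3
C8: sp ✓
C9: sp ✓
C10: sp3
C11: sp3
C8, C9 → 2 sp carbons.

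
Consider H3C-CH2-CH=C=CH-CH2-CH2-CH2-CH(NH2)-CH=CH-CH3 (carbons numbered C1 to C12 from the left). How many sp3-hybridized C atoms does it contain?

C1: sp3 ✓
C2: sp3 ✓
C3: sp2
C4: sp
C5: sp2
C6: sp3 ✓
C7: sp3 ✓
C8: sp3 ✓
C9: sp3 ✓
C10: sp2
C11: sp2
C12: sp3 ✓
C1, C2, C6, C7, C8, C9, C12 → 7 sp3 carbons.

7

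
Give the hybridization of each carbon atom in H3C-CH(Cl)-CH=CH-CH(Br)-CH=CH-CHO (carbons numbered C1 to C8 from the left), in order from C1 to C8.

C1 sp3, C2 sp3, C3 sp2, C4 sp2, C5 sp3, C6 sp2, C7 sp2, C8 sp2

C1: 4 σ bonds; 4 regions of electron density → sp3.
C2 carries 4 σ bonds, giving a steric number of 4, so it is sp3.
C3 (3 σ bonds, plus one π bond) has steric number 3: sp2.
C4: 3 σ bonds, plus one π bond; 3 regions of electron density → sp2.
C5 is sp3: 4 σ bonds, 4 electron-density regions.
C6: 3 σ bonds, plus one π bond — 3 electron domains, sp2.
C7 (3 σ bonds, plus one π bond) has steric number 3: sp2.
C8 (3 σ bonds, plus one π bond) has steric number 3: sp2.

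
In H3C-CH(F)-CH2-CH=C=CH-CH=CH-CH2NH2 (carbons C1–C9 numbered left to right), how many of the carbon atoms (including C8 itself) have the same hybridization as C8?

C8 is sp2 (one π bond).
C1: sp3
C2: sp3
C3: sp3
C4: sp2 ✓
C5: sp
C6: sp2 ✓
C7: sp2 ✓
C8: sp2 ✓
C9: sp3
4 carbons are sp2.

4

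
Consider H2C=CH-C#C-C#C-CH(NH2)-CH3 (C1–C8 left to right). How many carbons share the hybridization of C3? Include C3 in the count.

C3 is sp (two π bonds).
C1: sp2
C2: sp2
C3: sp ✓
C4: sp ✓
C5: sp ✓
C6: sp ✓
C7: sp3
C8: sp3
4 carbons are sp.

4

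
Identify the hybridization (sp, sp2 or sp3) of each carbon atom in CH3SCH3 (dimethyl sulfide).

Each carbon atom: 4 σ bonds — 4 electron domains, sp3.

sp^3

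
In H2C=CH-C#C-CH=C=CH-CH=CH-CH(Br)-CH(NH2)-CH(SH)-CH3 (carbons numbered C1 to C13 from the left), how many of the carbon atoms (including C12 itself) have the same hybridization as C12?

4

C12 is sp3 (only σ bonds).
C1: sp2
C2: sp2
C3: sp
C4: sp
C5: sp2
C6: sp
C7: sp2
C8: sp2
C9: sp2
C10: sp3 ✓
C11: sp3 ✓
C12: sp3 ✓
C13: sp3 ✓
4 carbons are sp3.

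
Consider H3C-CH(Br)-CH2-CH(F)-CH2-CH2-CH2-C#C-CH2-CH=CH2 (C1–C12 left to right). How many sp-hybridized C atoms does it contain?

C1: sp3
C2: sp3
C3: sp3
C4: sp3
C5: sp3
C6: sp3
C7: sp3
C8: sp ✓
C9: sp ✓
C10: sp3
C11: sp2
C12: sp2
C8, C9 → 2 sp carbons.

2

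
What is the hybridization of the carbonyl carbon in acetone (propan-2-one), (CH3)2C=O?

sp^2

The carbonyl carbon — 3 σ bonds, plus one π bond. Steric number 3, so sp2.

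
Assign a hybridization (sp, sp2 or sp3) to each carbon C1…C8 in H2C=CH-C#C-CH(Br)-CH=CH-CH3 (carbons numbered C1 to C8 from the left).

C1: 3 σ bonds, plus one π bond — 3 electron domains, sp2.
C2 (3 σ bonds, plus one π bond) has steric number 3: sp2.
C3 (2 σ bonds, plus two π bonds) has steric number 2: sp.
C4 has 2 σ bonds, plus two π bonds: steric number 2 → sp.
C5 carries 4 σ bonds, giving a steric number of 4, so it is sp3.
C6 is sp2: 3 σ bonds, plus one π bond, 3 electron-density regions.
C7 — 3 σ bonds, plus one π bond. Steric number 3, so sp2.
C8 — 4 σ bonds. Steric number 4, so sp3.

C1 sp2, C2 sp2, C3 sp, C4 sp, C5 sp3, C6 sp2, C7 sp2, C8 sp3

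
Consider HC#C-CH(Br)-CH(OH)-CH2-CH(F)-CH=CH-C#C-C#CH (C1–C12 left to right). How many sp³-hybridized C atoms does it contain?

C1: sp
C2: sp
C3: sp3 ✓
C4: sp3 ✓
C5: sp3 ✓
C6: sp3 ✓
C7: sp2
C8: sp2
C9: sp
C10: sp
C11: sp
C12: sp
C3, C4, C5, C6 → 4 sp3 carbons.

4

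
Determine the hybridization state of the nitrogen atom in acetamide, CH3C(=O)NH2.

The nitrogen lone pair is delocalised into the carbonyl π system (amide resonance), so N is planar sp2 rather than the sp3 a naive steric count of 4 would suggest.

sp^2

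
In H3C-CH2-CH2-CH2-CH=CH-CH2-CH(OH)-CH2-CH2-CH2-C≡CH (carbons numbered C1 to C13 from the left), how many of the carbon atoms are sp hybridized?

C1: sp3
C2: sp3
C3: sp3
C4: sp3
C5: sp2
C6: sp2
C7: sp3
C8: sp3
C9: sp3
C10: sp3
C11: sp3
C12: sp ✓
C13: sp ✓
C12, C13 → 2 sp carbons.

2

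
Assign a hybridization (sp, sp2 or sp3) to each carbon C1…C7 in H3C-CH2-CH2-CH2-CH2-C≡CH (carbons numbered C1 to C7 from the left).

C1: 4 σ bonds; 4 regions of electron density → sp3.
C2: 4 σ bonds; 4 regions of electron density → sp3.
C3: 4 σ bonds; 4 regions of electron density → sp3.
C4: 4 σ bonds; 4 regions of electron density → sp3.
C5: 4 σ bonds — 4 electron domains, sp3.
C6 — 2 σ bonds, plus two π bonds. Steric number 2, so sp.
C7: 2 σ bonds, plus two π bonds — 2 electron domains, sp.

C1 sp3, C2 sp3, C3 sp3, C4 sp3, C5 sp3, C6 sp, C7 sp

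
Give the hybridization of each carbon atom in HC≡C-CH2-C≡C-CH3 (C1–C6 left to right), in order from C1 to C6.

C1 sp, C2 sp, C3 sp3, C4 sp, C5 sp, C6 sp3

C1 has 2 σ bonds, plus two π bonds: steric number 2 → sp.
C2: 2 σ bonds, plus two π bonds — 2 electron domains, sp.
C3 (4 σ bonds) has steric number 4: sp3.
C4 — 2 σ bonds, plus two π bonds. Steric number 2, so sp.
C5 — 2 σ bonds, plus two π bonds. Steric number 2, so sp.
C6: 4 σ bonds; 4 regions of electron density → sp3.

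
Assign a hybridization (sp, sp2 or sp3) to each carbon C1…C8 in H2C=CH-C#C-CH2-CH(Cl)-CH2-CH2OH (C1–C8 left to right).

C1 sp2, C2 sp2, C3 sp, C4 sp, C5 sp3, C6 sp3, C7 sp3, C8 sp3

C1: 3 σ bonds, plus one π bond — 3 electron domains, sp2.
C2: 3 σ bonds, plus one π bond — 3 electron domains, sp2.
C3 carries 2 σ bonds, plus two π bonds, giving a steric number of 2, so it is sp.
C4 carries 2 σ bonds, plus two π bonds, giving a steric number of 2, so it is sp.
C5 is sp3: 4 σ bonds, 4 electron-density regions.
C6 is sp3: 4 σ bonds, 4 electron-density regions.
C7: 4 σ bonds — 4 electron domains, sp3.
C8: 4 σ bonds; 4 regions of electron density → sp3.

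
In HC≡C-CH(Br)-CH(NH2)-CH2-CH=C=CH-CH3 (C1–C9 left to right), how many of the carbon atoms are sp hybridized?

C1: sp ✓
C2: sp ✓
C3: sp3
C4: sp3
C5: sp3
C6: sp2
C7: sp ✓
C8: sp2
C9: sp3
C1, C2, C7 → 3 sp carbons.

3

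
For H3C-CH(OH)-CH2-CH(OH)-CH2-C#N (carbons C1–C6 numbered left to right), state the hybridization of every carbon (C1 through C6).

C1 sp3, C2 sp3, C3 sp3, C4 sp3, C5 sp3, C6 sp

C1 (4 σ bonds) has steric number 4: sp3.
C2 (4 σ bonds) has steric number 4: sp3.
C3 carries 4 σ bonds, giving a steric number of 4, so it is sp3.
C4 carries 4 σ bonds, giving a steric number of 4, so it is sp3.
C5 has 4 σ bonds: steric number 4 → sp3.
C6 is sp: 2 σ bonds, plus two π bonds, 2 electron-density regions.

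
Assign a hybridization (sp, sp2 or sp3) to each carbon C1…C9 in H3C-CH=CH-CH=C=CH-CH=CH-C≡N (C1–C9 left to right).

C1: 4 σ bonds; 4 regions of electron density → sp3.
C2 carries 3 σ bonds, plus one π bond, giving a steric number of 3, so it is sp2.
C3: 3 σ bonds, plus one π bond; 3 regions of electron density → sp2.
C4 has 3 σ bonds, plus one π bond: steric number 3 → sp2.
C5 carries 2 σ bonds, plus two π bonds, giving a steric number of 2, so it is sp.
C6 — 3 σ bonds, plus one π bond. Steric number 3, so sp2.
C7 has 3 σ bonds, plus one π bond: steric number 3 → sp2.
C8 has 3 σ bonds, plus one π bond: steric number 3 → sp2.
C9 carries 2 σ bonds, plus two π bonds, giving a steric number of 2, so it is sp.

C1 sp3, C2 sp2, C3 sp2, C4 sp2, C5 sp, C6 sp2, C7 sp2, C8 sp2, C9 sp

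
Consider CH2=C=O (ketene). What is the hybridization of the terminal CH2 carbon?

sp^2

The terminal CH2 carbon carries 3 σ bonds, plus one π bond, giving a steric number of 3, so it is sp2.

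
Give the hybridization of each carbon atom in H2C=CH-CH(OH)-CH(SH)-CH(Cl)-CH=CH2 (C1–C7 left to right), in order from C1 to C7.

C1 sp2, C2 sp2, C3 sp3, C4 sp3, C5 sp3, C6 sp2, C7 sp2

C1 has 3 σ bonds, plus one π bond: steric number 3 → sp2.
C2 (3 σ bonds, plus one π bond) has steric number 3: sp2.
C3: 4 σ bonds; 4 regions of electron density → sp3.
C4: 4 σ bonds — 4 electron domains, sp3.
C5: 4 σ bonds; 4 regions of electron density → sp3.
C6 (3 σ bonds, plus one π bond) has steric number 3: sp2.
C7 carries 3 σ bonds, plus one π bond, giving a steric number of 3, so it is sp2.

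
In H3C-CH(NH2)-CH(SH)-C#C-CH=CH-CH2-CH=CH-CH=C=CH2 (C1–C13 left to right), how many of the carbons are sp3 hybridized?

4

C1: sp3 ✓
C2: sp3 ✓
C3: sp3 ✓
C4: sp
C5: sp
C6: sp2
C7: sp2
C8: sp3 ✓
C9: sp2
C10: sp2
C11: sp2
C12: sp
C13: sp2
C1, C2, C3, C8 → 4 sp3 carbons.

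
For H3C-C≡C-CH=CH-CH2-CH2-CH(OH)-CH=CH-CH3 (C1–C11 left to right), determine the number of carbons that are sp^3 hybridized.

C1: sp3 ✓
C2: sp
C3: sp
C4: sp2
C5: sp2
C6: sp3 ✓
C7: sp3 ✓
C8: sp3 ✓
C9: sp2
C10: sp2
C11: sp3 ✓
C1, C6, C7, C8, C11 → 5 sp3 carbons.

5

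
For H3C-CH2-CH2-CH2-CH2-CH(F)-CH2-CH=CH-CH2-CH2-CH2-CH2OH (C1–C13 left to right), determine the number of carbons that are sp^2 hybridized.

2

C1: sp3
C2: sp3
C3: sp3
C4: sp3
C5: sp3
C6: sp3
C7: sp3
C8: sp2 ✓
C9: sp2 ✓
C10: sp3
C11: sp3
C12: sp3
C13: sp3
C8, C9 → 2 sp2 carbons.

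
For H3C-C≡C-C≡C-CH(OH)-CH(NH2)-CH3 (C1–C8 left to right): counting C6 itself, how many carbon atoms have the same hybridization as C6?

4

C6 is sp3 (only σ bonds).
C1: sp3 ✓
C2: sp
C3: sp
C4: sp
C5: sp
C6: sp3 ✓
C7: sp3 ✓
C8: sp3 ✓
4 carbons are sp3.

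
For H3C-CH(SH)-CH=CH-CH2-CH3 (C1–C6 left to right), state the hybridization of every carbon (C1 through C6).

C1 sp3, C2 sp3, C3 sp2, C4 sp2, C5 sp3, C6 sp3

C1 is sp3: 4 σ bonds, 4 electron-density regions.
C2 has 4 σ bonds: steric number 4 → sp3.
C3: 3 σ bonds, plus one π bond — 3 electron domains, sp2.
C4 (3 σ bonds, plus one π bond) has steric number 3: sp2.
C5 has 4 σ bonds: steric number 4 → sp3.
C6 carries 4 σ bonds, giving a steric number of 4, so it is sp3.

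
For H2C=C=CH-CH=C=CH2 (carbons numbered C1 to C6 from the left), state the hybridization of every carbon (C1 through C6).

C1 sp2, C2 sp, C3 sp2, C4 sp2, C5 sp, C6 sp2

C1 is sp2: 3 σ bonds, plus one π bond, 3 electron-density regions.
C2: 2 σ bonds, plus two π bonds; 2 regions of electron density → sp.
C3 (3 σ bonds, plus one π bond) has steric number 3: sp2.
C4 has 3 σ bonds, plus one π bond: steric number 3 → sp2.
C5 — 2 σ bonds, plus two π bonds. Steric number 2, so sp.
C6 (3 σ bonds, plus one π bond) has steric number 3: sp2.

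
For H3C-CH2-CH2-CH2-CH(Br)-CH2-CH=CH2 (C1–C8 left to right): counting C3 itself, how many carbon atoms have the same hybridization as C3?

C3 is sp3 (only σ bonds).
C1: sp3 ✓
C2: sp3 ✓
C3: sp3 ✓
C4: sp3 ✓
C5: sp3 ✓
C6: sp3 ✓
C7: sp2
C8: sp2
6 carbons are sp3.

6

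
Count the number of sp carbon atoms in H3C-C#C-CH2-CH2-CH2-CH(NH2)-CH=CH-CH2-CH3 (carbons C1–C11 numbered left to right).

C1: sp3
C2: sp ✓
C3: sp ✓
C4: sp3
C5: sp3
C6: sp3
C7: sp3
C8: sp2
C9: sp2
C10: sp3
C11: sp3
C2, C3 → 2 sp carbons.

2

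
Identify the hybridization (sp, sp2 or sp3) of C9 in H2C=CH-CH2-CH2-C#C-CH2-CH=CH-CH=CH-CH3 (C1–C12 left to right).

sp²

C9 is sp2: 3 σ bonds, plus one π bond, 3 electron-density regions.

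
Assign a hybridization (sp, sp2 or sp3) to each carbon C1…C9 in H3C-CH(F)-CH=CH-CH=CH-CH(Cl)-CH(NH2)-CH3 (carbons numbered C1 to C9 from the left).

C1 is sp3: 4 σ bonds, 4 electron-density regions.
C2 carries 4 σ bonds, giving a steric number of 4, so it is sp3.
C3 carries 3 σ bonds, plus one π bond, giving a steric number of 3, so it is sp2.
C4 — 3 σ bonds, plus one π bond. Steric number 3, so sp2.
C5: 3 σ bonds, plus one π bond — 3 electron domains, sp2.
C6: 3 σ bonds, plus one π bond; 3 regions of electron density → sp2.
C7: 4 σ bonds — 4 electron domains, sp3.
C8 — 4 σ bonds. Steric number 4, so sp3.
C9 (4 σ bonds) has steric number 4: sp3.

C1 sp3, C2 sp3, C3 sp2, C4 sp2, C5 sp2, C6 sp2, C7 sp3, C8 sp3, C9 sp3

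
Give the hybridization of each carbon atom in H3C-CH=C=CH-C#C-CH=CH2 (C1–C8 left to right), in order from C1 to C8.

C1 is sp3: 4 σ bonds, 4 electron-density regions.
C2 carries 3 σ bonds, plus one π bond, giving a steric number of 3, so it is sp2.
C3 carries 2 σ bonds, plus two π bonds, giving a steric number of 2, so it is sp.
C4 — 3 σ bonds, plus one π bond. Steric number 3, so sp2.
C5: 2 σ bonds, plus two π bonds — 2 electron domains, sp.
C6 is sp: 2 σ bonds, plus two π bonds, 2 electron-density regions.
C7: 3 σ bonds, plus one π bond — 3 electron domains, sp2.
C8 — 3 σ bonds, plus one π bond. Steric number 3, so sp2.

C1 sp3, C2 sp2, C3 sp, C4 sp2, C5 sp, C6 sp, C7 sp2, C8 sp2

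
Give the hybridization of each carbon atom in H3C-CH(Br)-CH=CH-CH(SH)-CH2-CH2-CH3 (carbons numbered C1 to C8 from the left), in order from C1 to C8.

C1 is sp3: 4 σ bonds, 4 electron-density regions.
C2 (4 σ bonds) has steric number 4: sp3.
C3: 3 σ bonds, plus one π bond — 3 electron domains, sp2.
C4 is sp2: 3 σ bonds, plus one π bond, 3 electron-density regions.
C5 (4 σ bonds) has steric number 4: sp3.
C6 — 4 σ bonds. Steric number 4, so sp3.
C7 — 4 σ bonds. Steric number 4, so sp3.
C8 is sp3: 4 σ bonds, 4 electron-density regions.

C1 sp3, C2 sp3, C3 sp2, C4 sp2, C5 sp3, C6 sp3, C7 sp3, C8 sp3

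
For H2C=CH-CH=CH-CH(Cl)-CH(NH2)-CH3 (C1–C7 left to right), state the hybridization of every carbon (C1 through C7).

C1 — 3 σ bonds, plus one π bond. Steric number 3, so sp2.
C2 carries 3 σ bonds, plus one π bond, giving a steric number of 3, so it is sp2.
C3: 3 σ bonds, plus one π bond; 3 regions of electron density → sp2.
C4 is sp2: 3 σ bonds, plus one π bond, 3 electron-density regions.
C5 carries 4 σ bonds, giving a steric number of 4, so it is sp3.
C6 is sp3: 4 σ bonds, 4 electron-density regions.
C7 has 4 σ bonds: steric number 4 → sp3.

C1 sp2, C2 sp2, C3 sp2, C4 sp2, C5 sp3, C6 sp3, C7 sp3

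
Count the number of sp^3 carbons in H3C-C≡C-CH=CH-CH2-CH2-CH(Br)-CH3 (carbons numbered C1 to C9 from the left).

5

C1: sp3 ✓
C2: sp
C3: sp
C4: sp2
C5: sp2
C6: sp3 ✓
C7: sp3 ✓
C8: sp3 ✓
C9: sp3 ✓
C1, C6, C7, C8, C9 → 5 sp3 carbons.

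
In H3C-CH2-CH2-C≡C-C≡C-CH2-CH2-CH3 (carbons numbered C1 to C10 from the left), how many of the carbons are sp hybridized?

4

C1: sp3
C2: sp3
C3: sp3
C4: sp ✓
C5: sp ✓
C6: sp ✓
C7: sp ✓
C8: sp3
C9: sp3
C10: sp3
C4, C5, C6, C7 → 4 sp carbons.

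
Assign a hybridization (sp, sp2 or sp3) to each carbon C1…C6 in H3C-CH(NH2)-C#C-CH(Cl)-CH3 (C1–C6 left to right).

C1 has 4 σ bonds: steric number 4 → sp3.
C2 has 4 σ bonds: steric number 4 → sp3.
C3: 2 σ bonds, plus two π bonds; 2 regions of electron density → sp.
C4 has 2 σ bonds, plus two π bonds: steric number 2 → sp.
C5 (4 σ bonds) has steric number 4: sp3.
C6: 4 σ bonds; 4 regions of electron density → sp3.

C1 sp3, C2 sp3, C3 sp, C4 sp, C5 sp3, C6 sp3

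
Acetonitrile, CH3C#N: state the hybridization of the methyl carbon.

sp3

The methyl carbon — 4 σ bonds. Steric number 4, so sp3.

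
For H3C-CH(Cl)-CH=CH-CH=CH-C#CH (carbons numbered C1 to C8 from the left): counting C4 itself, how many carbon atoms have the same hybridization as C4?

C4 is sp2 (one π bond).
C1: sp3
C2: sp3
C3: sp2 ✓
C4: sp2 ✓
C5: sp2 ✓
C6: sp2 ✓
C7: sp
C8: sp
4 carbons are sp2.

4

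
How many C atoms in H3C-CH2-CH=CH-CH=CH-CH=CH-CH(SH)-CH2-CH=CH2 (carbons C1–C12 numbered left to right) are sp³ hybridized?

4

C1: sp3 ✓
C2: sp3 ✓
C3: sp2
C4: sp2
C5: sp2
C6: sp2
C7: sp2
C8: sp2
C9: sp3 ✓
C10: sp3 ✓
C11: sp2
C12: sp2
C1, C2, C9, C10 → 4 sp3 carbons.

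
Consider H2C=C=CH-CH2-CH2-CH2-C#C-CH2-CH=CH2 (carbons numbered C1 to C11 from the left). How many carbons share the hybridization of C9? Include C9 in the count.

C9 is sp3 (only σ bonds).
C1: sp2
C2: sp
C3: sp2
C4: sp3 ✓
C5: sp3 ✓
C6: sp3 ✓
C7: sp
C8: sp
C9: sp3 ✓
C10: sp2
C11: sp2
4 carbons are sp3.

4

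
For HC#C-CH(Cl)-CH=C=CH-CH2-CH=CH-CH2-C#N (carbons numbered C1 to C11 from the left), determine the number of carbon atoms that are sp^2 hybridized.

C1: sp
C2: sp
C3: sp3
C4: sp2 ✓
C5: sp
C6: sp2 ✓
C7: sp3
C8: sp2 ✓
C9: sp2 ✓
C10: sp3
C11: sp
C4, C6, C8, C9 → 4 sp2 carbons.

4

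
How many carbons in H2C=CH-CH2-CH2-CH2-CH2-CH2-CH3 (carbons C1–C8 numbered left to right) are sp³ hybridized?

6

C1: sp2
C2: sp2
C3: sp3 ✓
C4: sp3 ✓
C5: sp3 ✓
C6: sp3 ✓
C7: sp3 ✓
C8: sp3 ✓
C3, C4, C5, C6, C7, C8 → 6 sp3 carbons.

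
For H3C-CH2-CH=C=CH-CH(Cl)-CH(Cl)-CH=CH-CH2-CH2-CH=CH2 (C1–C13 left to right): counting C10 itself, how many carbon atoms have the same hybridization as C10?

6

C10 is sp3 (only σ bonds).
C1: sp3 ✓
C2: sp3 ✓
C3: sp2
C4: sp
C5: sp2
C6: sp3 ✓
C7: sp3 ✓
C8: sp2
C9: sp2
C10: sp3 ✓
C11: sp3 ✓
C12: sp2
C13: sp2
6 carbons are sp3.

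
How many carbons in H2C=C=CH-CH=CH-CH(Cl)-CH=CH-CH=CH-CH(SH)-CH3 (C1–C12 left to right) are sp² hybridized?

C1: sp2 ✓
C2: sp
C3: sp2 ✓
C4: sp2 ✓
C5: sp2 ✓
C6: sp3
C7: sp2 ✓
C8: sp2 ✓
C9: sp2 ✓
C10: sp2 ✓
C11: sp3
C12: sp3
C1, C3, C4, C5, C7, C8, C9, C10 → 8 sp2 carbons.

8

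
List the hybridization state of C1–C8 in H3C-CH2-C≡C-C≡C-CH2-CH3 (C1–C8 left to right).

C1 sp3, C2 sp3, C3 sp, C4 sp, C5 sp, C6 sp, C7 sp3, C8 sp3

C1 — 4 σ bonds. Steric number 4, so sp3.
C2 is sp3: 4 σ bonds, 4 electron-density regions.
C3: 2 σ bonds, plus two π bonds; 2 regions of electron density → sp.
C4 has 2 σ bonds, plus two π bonds: steric number 2 → sp.
C5 is sp: 2 σ bonds, plus two π bonds, 2 electron-density regions.
C6: 2 σ bonds, plus two π bonds; 2 regions of electron density → sp.
C7 is sp3: 4 σ bonds, 4 electron-density regions.
C8 — 4 σ bonds. Steric number 4, so sp3.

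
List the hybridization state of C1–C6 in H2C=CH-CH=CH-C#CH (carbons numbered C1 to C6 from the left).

C1 has 3 σ bonds, plus one π bond: steric number 3 → sp2.
C2 carries 3 σ bonds, plus one π bond, giving a steric number of 3, so it is sp2.
C3 has 3 σ bonds, plus one π bond: steric number 3 → sp2.
C4 carries 3 σ bonds, plus one π bond, giving a steric number of 3, so it is sp2.
C5 carries 2 σ bonds, plus two π bonds, giving a steric number of 2, so it is sp.
C6 has 2 σ bonds, plus two π bonds: steric number 2 → sp.

C1 sp2, C2 sp2, C3 sp2, C4 sp2, C5 sp, C6 sp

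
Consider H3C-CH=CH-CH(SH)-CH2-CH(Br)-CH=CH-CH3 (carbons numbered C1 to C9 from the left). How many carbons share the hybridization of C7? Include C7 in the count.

C7 is sp2 (one π bond).
C1: sp3
C2: sp2 ✓
C3: sp2 ✓
C4: sp3
C5: sp3
C6: sp3
C7: sp2 ✓
C8: sp2 ✓
C9: sp3
4 carbons are sp2.

4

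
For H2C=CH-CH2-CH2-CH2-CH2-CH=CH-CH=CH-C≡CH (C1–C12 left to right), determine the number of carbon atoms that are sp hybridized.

2

C1: sp2
C2: sp2
C3: sp3
C4: sp3
C5: sp3
C6: sp3
C7: sp2
C8: sp2
C9: sp2
C10: sp2
C11: sp ✓
C12: sp ✓
C11, C12 → 2 sp carbons.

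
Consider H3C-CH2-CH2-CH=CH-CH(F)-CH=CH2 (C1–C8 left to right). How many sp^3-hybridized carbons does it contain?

C1: sp3 ✓
C2: sp3 ✓
C3: sp3 ✓
C4: sp2
C5: sp2
C6: sp3 ✓
C7: sp2
C8: sp2
C1, C2, C3, C6 → 4 sp3 carbons.

4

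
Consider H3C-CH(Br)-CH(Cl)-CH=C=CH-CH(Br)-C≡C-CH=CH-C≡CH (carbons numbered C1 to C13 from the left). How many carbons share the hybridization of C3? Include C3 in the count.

4

C3 is sp3 (only σ bonds).
C1: sp3 ✓
C2: sp3 ✓
C3: sp3 ✓
C4: sp2
C5: sp
C6: sp2
C7: sp3 ✓
C8: sp
C9: sp
C10: sp2
C11: sp2
C12: sp
C13: sp
4 carbons are sp3.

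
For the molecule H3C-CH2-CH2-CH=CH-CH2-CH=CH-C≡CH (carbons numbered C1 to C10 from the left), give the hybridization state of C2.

sp3

C2 — 4 σ bonds. Steric number 4, so sp3.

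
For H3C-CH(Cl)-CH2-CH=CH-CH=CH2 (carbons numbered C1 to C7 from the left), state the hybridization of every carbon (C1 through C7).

C1: 4 σ bonds — 4 electron domains, sp3.
C2: 4 σ bonds; 4 regions of electron density → sp3.
C3 has 4 σ bonds: steric number 4 → sp3.
C4: 3 σ bonds, plus one π bond — 3 electron domains, sp2.
C5: 3 σ bonds, plus one π bond; 3 regions of electron density → sp2.
C6: 3 σ bonds, plus one π bond; 3 regions of electron density → sp2.
C7 has 3 σ bonds, plus one π bond: steric number 3 → sp2.

C1 sp3, C2 sp3, C3 sp3, C4 sp2, C5 sp2, C6 sp2, C7 sp2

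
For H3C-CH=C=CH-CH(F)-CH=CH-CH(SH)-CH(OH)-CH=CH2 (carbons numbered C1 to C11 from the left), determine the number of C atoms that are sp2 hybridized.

6

C1: sp3
C2: sp2 ✓
C3: sp
C4: sp2 ✓
C5: sp3
C6: sp2 ✓
C7: sp2 ✓
C8: sp3
C9: sp3
C10: sp2 ✓
C11: sp2 ✓
C2, C4, C6, C7, C10, C11 → 6 sp2 carbons.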